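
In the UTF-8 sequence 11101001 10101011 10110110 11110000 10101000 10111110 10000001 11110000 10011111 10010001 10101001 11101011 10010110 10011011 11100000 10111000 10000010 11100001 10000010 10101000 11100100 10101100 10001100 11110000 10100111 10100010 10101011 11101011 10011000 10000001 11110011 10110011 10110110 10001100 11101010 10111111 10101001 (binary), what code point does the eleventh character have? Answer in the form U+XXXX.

Offset 0: leading byte 0xE9 = 11101001 → 3-byte char #1 = E9 AB B6.
Offset 3: leading byte 0xF0 = 11110000 → 4-byte char #2 = F0 A8 BE 81.
Offset 7: leading byte 0xF0 = 11110000 → 4-byte char #3 = F0 9F 91 A9.
Offset 11: leading byte 0xEB = 11101011 → 3-byte char #4 = EB 96 9B.
Offset 14: leading byte 0xE0 = 11100000 → 3-byte char #5 = E0 B8 82.
Offset 17: leading byte 0xE1 = 11100001 → 3-byte char #6 = E1 82 A8.
Offset 20: leading byte 0xE4 = 11100100 → 3-byte char #7 = E4 AC 8C.
Offset 23: leading byte 0xF0 = 11110000 → 4-byte char #8 = F0 A7 A2 AB.
Offset 27: leading byte 0xEB = 11101011 → 3-byte char #9 = EB 98 81.
Offset 30: leading byte 0xF3 = 11110011 → 4-byte char #10 = F3 B3 B6 8C.
Offset 34: leading byte 0xEA = 11101010 → 3-byte char #11 = EA BF A9.
Leading byte 0xEA = 11101010 matches 1110xxxx → 3-byte sequence.
Byte 1: 0xEA = 11101010, payload 1010 (4 bits).
Byte 2: 0xBF = 10111111 (10xxxxxx ✓), payload 111111.
Byte 3: 0xA9 = 10101001 (10xxxxxx ✓), payload 101001.
Concatenate: 1010111111101001 = 0xAFE9 (16 bits → U+AFE9).

U+AFE9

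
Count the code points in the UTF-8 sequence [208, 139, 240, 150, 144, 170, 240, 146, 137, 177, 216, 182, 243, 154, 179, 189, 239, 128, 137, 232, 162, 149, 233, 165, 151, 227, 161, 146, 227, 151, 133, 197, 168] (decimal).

Byte at offset 0: 0xD0 = 11010000 → 2-byte char (#1). Advance 2.
Byte at offset 2: 0xF0 = 11110000 → 4-byte char (#2). Advance 4.
Byte at offset 6: 0xF0 = 11110000 → 4-byte char (#3). Advance 4.
Byte at offset 10: 0xD8 = 11011000 → 2-byte char (#4). Advance 2.
Byte at offset 12: 0xF3 = 11110011 → 4-byte char (#5). Advance 4.
Byte at offset 16: 0xEF = 11101111 → 3-byte char (#6). Advance 3.
Byte at offset 19: 0xE8 = 11101000 → 3-byte char (#7). Advance 3.
Byte at offset 22: 0xE9 = 11101001 → 3-byte char (#8). Advance 3.
Byte at offset 25: 0xE3 = 11100011 → 3-byte char (#9). Advance 3.
Byte at offset 28: 0xE3 = 11100011 → 3-byte char (#10). Advance 3.
Byte at offset 31: 0xC5 = 11000101 → 2-byte char (#11). Advance 2.
Reached end at offset 33 after 11 code points.

11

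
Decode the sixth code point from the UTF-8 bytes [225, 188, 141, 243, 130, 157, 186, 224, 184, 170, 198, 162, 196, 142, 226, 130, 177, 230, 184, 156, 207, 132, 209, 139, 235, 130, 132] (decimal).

Offset 0: leading byte 0xE1 = 11100001 → 3-byte char #1 = E1 BC 8D.
Offset 3: leading byte 0xF3 = 11110011 → 4-byte char #2 = F3 82 9D BA.
Offset 7: leading byte 0xE0 = 11100000 → 3-byte char #3 = E0 B8 AA.
Offset 10: leading byte 0xC6 = 11000110 → 2-byte char #4 = C6 A2.
Offset 12: leading byte 0xC4 = 11000100 → 2-byte char #5 = C4 8E.
Offset 14: leading byte 0xE2 = 11100010 → 3-byte char #6 = E2 82 B1.
Leading byte 0xE2 = 11100010 matches 1110xxxx → 3-byte sequence.
Byte 1: 0xE2 = 11100010, payload 0010 (4 bits).
Byte 2: 0x82 = 10000010 (10xxxxxx ✓), payload 000010.
Byte 3: 0xB1 = 10110001 (10xxxxxx ✓), payload 110001.
Concatenate: 0010000010110001 = 0x20B1 (16 bits → U+20B1).

U+20B1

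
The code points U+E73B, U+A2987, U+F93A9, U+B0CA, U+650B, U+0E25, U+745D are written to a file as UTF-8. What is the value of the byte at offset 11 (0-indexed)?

U+E73B → 3-byte form EE 9C BB at offsets 0–2.
U+A2987 → 4-byte form F2 A2 A6 87 at offsets 3–6.
U+F93A9 → 4-byte form F3 B9 8E A9 at offsets 7–10.
U+B0CA → 3-byte form EB 83 8A at offsets 11–13.
Offset 11 falls in char 4's range; it's byte 1 of EB 83 8A = 0xEB.

0xEB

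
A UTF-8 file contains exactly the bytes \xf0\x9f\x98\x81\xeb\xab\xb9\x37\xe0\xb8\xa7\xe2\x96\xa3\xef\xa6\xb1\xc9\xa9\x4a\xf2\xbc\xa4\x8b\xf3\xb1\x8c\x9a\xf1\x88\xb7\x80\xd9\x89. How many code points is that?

Byte at offset 0: 0xF0 = 11110000 → 4-byte char (#1). Advance 4.
Byte at offset 4: 0xEB = 11101011 → 3-byte char (#2). Advance 3.
Byte at offset 7: 0x37 = 00110111 → 1-byte char (#3). Advance 1.
Byte at offset 8: 0xE0 = 11100000 → 3-byte char (#4). Advance 3.
Byte at offset 11: 0xE2 = 11100010 → 3-byte char (#5). Advance 3.
Byte at offset 14: 0xEF = 11101111 → 3-byte char (#6). Advance 3.
Byte at offset 17: 0xC9 = 11001001 → 2-byte char (#7). Advance 2.
Byte at offset 19: 0x4A = 01001010 → 1-byte char (#8). Advance 1.
Byte at offset 20: 0xF2 = 11110010 → 4-byte char (#9). Advance 4.
Byte at offset 24: 0xF3 = 11110011 → 4-byte char (#10). Advance 4.
Byte at offset 28: 0xF1 = 11110001 → 4-byte char (#11). Advance 4.
Byte at offset 32: 0xD9 = 11011001 → 2-byte char (#12). Advance 2.
Reached end at offset 34 after 12 code points.

12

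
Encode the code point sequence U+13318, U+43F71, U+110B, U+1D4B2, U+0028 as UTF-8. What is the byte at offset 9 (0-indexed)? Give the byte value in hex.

0x84

U+13318 → 4-byte form F0 93 8C 98 at offsets 0–3.
U+43F71 → 4-byte form F1 83 BD B1 at offsets 4–7.
U+110B → 3-byte form E1 84 8B at offsets 8–10.
Offset 9 falls in char 3's range; it's byte 2 of E1 84 8B = 0x84.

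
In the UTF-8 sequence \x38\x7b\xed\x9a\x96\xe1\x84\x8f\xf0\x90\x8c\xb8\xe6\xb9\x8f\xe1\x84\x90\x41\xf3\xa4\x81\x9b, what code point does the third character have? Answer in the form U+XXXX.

Offset 0: leading byte 0x38 = 00111000 → 1-byte char #1 = 38.
Offset 1: leading byte 0x7B = 01111011 → 1-byte char #2 = 7B.
Offset 2: leading byte 0xED = 11101101 → 3-byte char #3 = ED 9A 96.
Leading byte 0xED = 11101101 matches 1110xxxx → 3-byte sequence.
Byte 1: 0xED = 11101101, payload 1101 (4 bits).
Byte 2: 0x9A = 10011010 (10xxxxxx ✓), payload 011010.
Byte 3: 0x96 = 10010110 (10xxxxxx ✓), payload 010110.
Concatenate: 1101011010010110 = 0xD696 (16 bits → U+D696).

U+D696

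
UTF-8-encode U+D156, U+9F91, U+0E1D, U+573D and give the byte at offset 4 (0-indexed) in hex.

0xBE

U+D156 → 3-byte form ED 85 96 at offsets 0–2.
U+9F91 → 3-byte form E9 BE 91 at offsets 3–5.
Offset 4 falls in char 2's range; it's byte 2 of E9 BE 91 = 0xBE.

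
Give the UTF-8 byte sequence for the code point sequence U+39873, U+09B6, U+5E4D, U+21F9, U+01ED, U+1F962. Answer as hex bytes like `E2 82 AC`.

F0 B9 A1 B3 E0 A6 B6 E5 B9 8D E2 87 B9 C7 AD F0 9F A5 A2

U+39873: 4-byte form → F0 B9 A1 B3.
U+09B6: 3-byte form → E0 A6 B6.
U+5E4D: 3-byte form → E5 B9 8D.
U+21F9: 3-byte form → E2 87 B9.
U+01ED: 2-byte form → C7 AD.
U+1F962: 4-byte form → F0 9F A5 A2.
Concatenated (19 bytes): F0 B9 A1 B3 E0 A6 B6 E5 B9 8D E2 87 B9 C7 AD F0 9F A5 A2.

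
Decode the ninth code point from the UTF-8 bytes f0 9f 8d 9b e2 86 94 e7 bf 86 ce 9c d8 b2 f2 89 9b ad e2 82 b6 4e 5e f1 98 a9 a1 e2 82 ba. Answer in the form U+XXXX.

U+005E

Offset 0: leading byte 0xF0 = 11110000 → 4-byte char #1 = F0 9F 8D 9B.
Offset 4: leading byte 0xE2 = 11100010 → 3-byte char #2 = E2 86 94.
Offset 7: leading byte 0xE7 = 11100111 → 3-byte char #3 = E7 BF 86.
Offset 10: leading byte 0xCE = 11001110 → 2-byte char #4 = CE 9C.
Offset 12: leading byte 0xD8 = 11011000 → 2-byte char #5 = D8 B2.
Offset 14: leading byte 0xF2 = 11110010 → 4-byte char #6 = F2 89 9B AD.
Offset 18: leading byte 0xE2 = 11100010 → 3-byte char #7 = E2 82 B6.
Offset 21: leading byte 0x4E = 01001110 → 1-byte char #8 = 4E.
Offset 22: leading byte 0x5E = 01011110 → 1-byte char #9 = 5E.
Leading byte 0x5E = 01011110 matches 0xxxxxxx → 1-byte sequence.
Byte 1: 0x5E = 01011110, payload 1011110 (7 bits).
Concatenate: 1011110 = 0x5E (7 bits → U+005E).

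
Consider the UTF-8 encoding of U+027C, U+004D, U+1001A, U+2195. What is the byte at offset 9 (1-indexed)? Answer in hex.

0x86

1-indexed offset 9 is 0-indexed offset 8.
U+027C → 2-byte form C9 BC at offsets 0–1.
U+004D → 1-byte form 4D at offsets 2–2.
U+1001A → 4-byte form F0 90 80 9A at offsets 3–6.
U+2195 → 3-byte form E2 86 95 at offsets 7–9.
Offset 8 falls in char 4's range; it's byte 2 of E2 86 95 = 0x86.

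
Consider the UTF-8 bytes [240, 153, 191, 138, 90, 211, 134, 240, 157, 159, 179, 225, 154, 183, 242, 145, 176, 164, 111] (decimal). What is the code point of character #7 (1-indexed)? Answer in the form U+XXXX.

Offset 0: leading byte 0xF0 = 11110000 → 4-byte char #1 = F0 99 BF 8A.
Offset 4: leading byte 0x5A = 01011010 → 1-byte char #2 = 5A.
Offset 5: leading byte 0xD3 = 11010011 → 2-byte char #3 = D3 86.
Offset 7: leading byte 0xF0 = 11110000 → 4-byte char #4 = F0 9D 9F B3.
Offset 11: leading byte 0xE1 = 11100001 → 3-byte char #5 = E1 9A B7.
Offset 14: leading byte 0xF2 = 11110010 → 4-byte char #6 = F2 91 B0 A4.
Offset 18: leading byte 0x6F = 01101111 → 1-byte char #7 = 6F.
Leading byte 0x6F = 01101111 matches 0xxxxxxx → 1-byte sequence.
Byte 1: 0x6F = 01101111, payload 1101111 (7 bits).
Concatenate: 1101111 = 0x6F (7 bits → U+006F).

U+006F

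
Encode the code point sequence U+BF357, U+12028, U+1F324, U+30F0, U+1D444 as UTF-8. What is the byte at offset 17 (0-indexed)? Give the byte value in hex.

U+BF357 → 4-byte form F2 BF 8D 97 at offsets 0–3.
U+12028 → 4-byte form F0 92 80 A8 at offsets 4–7.
U+1F324 → 4-byte form F0 9F 8C A4 at offsets 8–11.
U+30F0 → 3-byte form E3 83 B0 at offsets 12–14.
U+1D444 → 4-byte form F0 9D 91 84 at offsets 15–18.
Offset 17 falls in char 5's range; it's byte 3 of F0 9D 91 84 = 0x91.

0x91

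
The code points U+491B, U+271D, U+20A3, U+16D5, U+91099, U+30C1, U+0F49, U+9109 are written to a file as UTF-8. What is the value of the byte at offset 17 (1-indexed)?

1-indexed offset 17 is 0-indexed offset 16.
U+491B → 3-byte form E4 A4 9B at offsets 0–2.
U+271D → 3-byte form E2 9C 9D at offsets 3–5.
U+20A3 → 3-byte form E2 82 A3 at offsets 6–8.
U+16D5 → 3-byte form E1 9B 95 at offsets 9–11.
U+91099 → 4-byte form F2 91 82 99 at offsets 12–15.
U+30C1 → 3-byte form E3 83 81 at offsets 16–18.
Offset 16 falls in char 6's range; it's byte 1 of E3 83 81 = 0xE3.

0xE3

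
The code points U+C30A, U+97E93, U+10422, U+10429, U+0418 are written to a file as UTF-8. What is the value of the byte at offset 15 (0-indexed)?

0xD0

U+C30A → 3-byte form EC 8C 8A at offsets 0–2.
U+97E93 → 4-byte form F2 97 BA 93 at offsets 3–6.
U+10422 → 4-byte form F0 90 90 A2 at offsets 7–10.
U+10429 → 4-byte form F0 90 90 A9 at offsets 11–14.
U+0418 → 2-byte form D0 98 at offsets 15–16.
Offset 15 falls in char 5's range; it's byte 1 of D0 98 = 0xD0.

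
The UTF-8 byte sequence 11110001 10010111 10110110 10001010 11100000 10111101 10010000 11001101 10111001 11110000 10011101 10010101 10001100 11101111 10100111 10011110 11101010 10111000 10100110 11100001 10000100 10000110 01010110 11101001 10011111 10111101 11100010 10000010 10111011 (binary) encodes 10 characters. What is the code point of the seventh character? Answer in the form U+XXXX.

U+1106

Offset 0: leading byte 0xF1 = 11110001 → 4-byte char #1 = F1 97 B6 8A.
Offset 4: leading byte 0xE0 = 11100000 → 3-byte char #2 = E0 BD 90.
Offset 7: leading byte 0xCD = 11001101 → 2-byte char #3 = CD B9.
Offset 9: leading byte 0xF0 = 11110000 → 4-byte char #4 = F0 9D 95 8C.
Offset 13: leading byte 0xEF = 11101111 → 3-byte char #5 = EF A7 9E.
Offset 16: leading byte 0xEA = 11101010 → 3-byte char #6 = EA B8 A6.
Offset 19: leading byte 0xE1 = 11100001 → 3-byte char #7 = E1 84 86.
Leading byte 0xE1 = 11100001 matches 1110xxxx → 3-byte sequence.
Byte 1: 0xE1 = 11100001, payload 0001 (4 bits).
Byte 2: 0x84 = 10000100 (10xxxxxx ✓), payload 000100.
Byte 3: 0x86 = 10000110 (10xxxxxx ✓), payload 000110.
Concatenate: 0001000100000110 = 0x1106 (16 bits → U+1106).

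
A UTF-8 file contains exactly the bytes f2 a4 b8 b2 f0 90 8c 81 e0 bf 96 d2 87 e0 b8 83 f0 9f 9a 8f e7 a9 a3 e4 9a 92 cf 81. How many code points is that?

9

Byte at offset 0: 0xF2 = 11110010 → 4-byte char (#1). Advance 4.
Byte at offset 4: 0xF0 = 11110000 → 4-byte char (#2). Advance 4.
Byte at offset 8: 0xE0 = 11100000 → 3-byte char (#3). Advance 3.
Byte at offset 11: 0xD2 = 11010010 → 2-byte char (#4). Advance 2.
Byte at offset 13: 0xE0 = 11100000 → 3-byte char (#5). Advance 3.
Byte at offset 16: 0xF0 = 11110000 → 4-byte char (#6). Advance 4.
Byte at offset 20: 0xE7 = 11100111 → 3-byte char (#7). Advance 3.
Byte at offset 23: 0xE4 = 11100100 → 3-byte char (#8). Advance 3.
Byte at offset 26: 0xCF = 11001111 → 2-byte char (#9). Advance 2.
Reached end at offset 28 after 9 code points.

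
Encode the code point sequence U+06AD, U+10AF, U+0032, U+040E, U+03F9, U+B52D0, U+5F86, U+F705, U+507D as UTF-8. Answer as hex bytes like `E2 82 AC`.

U+06AD: 2-byte form → DA AD.
U+10AF: 3-byte form → E1 82 AF.
U+0032: 1-byte form → 32.
U+040E: 2-byte form → D0 8E.
U+03F9: 2-byte form → CF B9.
U+B52D0: 4-byte form → F2 B5 8B 90.
U+5F86: 3-byte form → E5 BE 86.
U+F705: 3-byte form → EF 9C 85.
U+507D: 3-byte form → E5 81 BD.
Concatenated (23 bytes): DA AD E1 82 AF 32 D0 8E CF B9 F2 B5 8B 90 E5 BE 86 EF 9C 85 E5 81 BD.

DA AD E1 82 AF 32 D0 8E CF B9 F2 B5 8B 90 E5 BE 86 EF 9C 85 E5 81 BD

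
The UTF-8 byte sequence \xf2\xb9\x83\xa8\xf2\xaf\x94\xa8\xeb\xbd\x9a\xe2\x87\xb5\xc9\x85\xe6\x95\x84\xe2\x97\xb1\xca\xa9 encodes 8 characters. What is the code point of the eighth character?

Offset 0: leading byte 0xF2 = 11110010 → 4-byte char #1 = F2 B9 83 A8.
Offset 4: leading byte 0xF2 = 11110010 → 4-byte char #2 = F2 AF 94 A8.
Offset 8: leading byte 0xEB = 11101011 → 3-byte char #3 = EB BD 9A.
Offset 11: leading byte 0xE2 = 11100010 → 3-byte char #4 = E2 87 B5.
Offset 14: leading byte 0xC9 = 11001001 → 2-byte char #5 = C9 85.
Offset 16: leading byte 0xE6 = 11100110 → 3-byte char #6 = E6 95 84.
Offset 19: leading byte 0xE2 = 11100010 → 3-byte char #7 = E2 97 B1.
Offset 22: leading byte 0xCA = 11001010 → 2-byte char #8 = CA A9.
Leading byte 0xCA = 11001010 matches 110xxxxx → 2-byte sequence.
Byte 1: 0xCA = 11001010, payload 01010 (5 bits).
Byte 2: 0xA9 = 10101001 (10xxxxxx ✓), payload 101001.
Concatenate: 01010101001 = 0x2A9 (11 bits → U+02A9).

U+02A9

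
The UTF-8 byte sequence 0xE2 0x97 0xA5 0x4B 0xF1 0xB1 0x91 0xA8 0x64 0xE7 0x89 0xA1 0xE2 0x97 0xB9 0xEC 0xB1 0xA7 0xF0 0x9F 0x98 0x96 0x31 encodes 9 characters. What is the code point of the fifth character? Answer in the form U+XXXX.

Offset 0: leading byte 0xE2 = 11100010 → 3-byte char #1 = E2 97 A5.
Offset 3: leading byte 0x4B = 01001011 → 1-byte char #2 = 4B.
Offset 4: leading byte 0xF1 = 11110001 → 4-byte char #3 = F1 B1 91 A8.
Offset 8: leading byte 0x64 = 01100100 → 1-byte char #4 = 64.
Offset 9: leading byte 0xE7 = 11100111 → 3-byte char #5 = E7 89 A1.
Leading byte 0xE7 = 11100111 matches 1110xxxx → 3-byte sequence.
Byte 1: 0xE7 = 11100111, payload 0111 (4 bits).
Byte 2: 0x89 = 10001001 (10xxxxxx ✓), payload 001001.
Byte 3: 0xA1 = 10100001 (10xxxxxx ✓), payload 100001.
Concatenate: 0111001001100001 = 0x7261 (16 bits → U+7261).

U+7261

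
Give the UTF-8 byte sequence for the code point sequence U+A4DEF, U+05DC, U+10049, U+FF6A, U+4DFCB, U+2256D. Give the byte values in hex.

F2 A4 B7 AF D7 9C F0 90 81 89 EF BD AA F1 8D BF 8B F0 A2 95 AD

U+A4DEF: 4-byte form → F2 A4 B7 AF.
U+05DC: 2-byte form → D7 9C.
U+10049: 4-byte form → F0 90 81 89.
U+FF6A: 3-byte form → EF BD AA.
U+4DFCB: 4-byte form → F1 8D BF 8B.
U+2256D: 4-byte form → F0 A2 95 AD.
Concatenated (21 bytes): F2 A4 B7 AF D7 9C F0 90 81 89 EF BD AA F1 8D BF 8B F0 A2 95 AD.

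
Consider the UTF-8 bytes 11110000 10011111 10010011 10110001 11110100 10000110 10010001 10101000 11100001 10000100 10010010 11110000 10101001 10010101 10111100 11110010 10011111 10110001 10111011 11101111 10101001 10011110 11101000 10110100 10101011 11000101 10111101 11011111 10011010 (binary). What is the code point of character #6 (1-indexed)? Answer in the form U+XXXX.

Offset 0: leading byte 0xF0 = 11110000 → 4-byte char #1 = F0 9F 93 B1.
Offset 4: leading byte 0xF4 = 11110100 → 4-byte char #2 = F4 86 91 A8.
Offset 8: leading byte 0xE1 = 11100001 → 3-byte char #3 = E1 84 92.
Offset 11: leading byte 0xF0 = 11110000 → 4-byte char #4 = F0 A9 95 BC.
Offset 15: leading byte 0xF2 = 11110010 → 4-byte char #5 = F2 9F B1 BB.
Offset 19: leading byte 0xEF = 11101111 → 3-byte char #6 = EF A9 9E.
Leading byte 0xEF = 11101111 matches 1110xxxx → 3-byte sequence.
Byte 1: 0xEF = 11101111, payload 1111 (4 bits).
Byte 2: 0xA9 = 10101001 (10xxxxxx ✓), payload 101001.
Byte 3: 0x9E = 10011110 (10xxxxxx ✓), payload 011110.
Concatenate: 1111101001011110 = 0xFA5E (16 bits → U+FA5E).

U+FA5E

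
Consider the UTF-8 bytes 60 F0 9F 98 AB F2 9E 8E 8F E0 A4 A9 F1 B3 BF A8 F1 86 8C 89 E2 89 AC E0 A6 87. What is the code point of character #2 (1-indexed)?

Offset 0: leading byte 0x60 = 01100000 → 1-byte char #1 = 60.
Offset 1: leading byte 0xF0 = 11110000 → 4-byte char #2 = F0 9F 98 AB.
Leading byte 0xF0 = 11110000 matches 11110xxx → 4-byte sequence.
Byte 1: 0xF0 = 11110000, payload 000 (3 bits).
Byte 2: 0x9F = 10011111 (10xxxxxx ✓), payload 011111.
Byte 3: 0x98 = 10011000 (10xxxxxx ✓), payload 011000.
Byte 4: 0xAB = 10101011 (10xxxxxx ✓), payload 101011.
Concatenate: 000011111011000101011 = 0x1F62B (21 bits → U+1F62B).

U+1F62B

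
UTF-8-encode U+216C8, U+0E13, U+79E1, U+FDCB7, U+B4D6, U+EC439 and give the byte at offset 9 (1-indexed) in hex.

1-indexed offset 9 is 0-indexed offset 8.
U+216C8 → 4-byte form F0 A1 9B 88 at offsets 0–3.
U+0E13 → 3-byte form E0 B8 93 at offsets 4–6.
U+79E1 → 3-byte form E7 A7 A1 at offsets 7–9.
Offset 8 falls in char 3's range; it's byte 2 of E7 A7 A1 = 0xA7.

0xA7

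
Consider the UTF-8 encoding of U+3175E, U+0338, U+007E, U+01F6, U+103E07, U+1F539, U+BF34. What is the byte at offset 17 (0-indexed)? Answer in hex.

U+3175E → 4-byte form F0 B1 9D 9E at offsets 0–3.
U+0338 → 2-byte form CC B8 at offsets 4–5.
U+007E → 1-byte form 7E at offsets 6–6.
U+01F6 → 2-byte form C7 B6 at offsets 7–8.
U+103E07 → 4-byte form F4 83 B8 87 at offsets 9–12.
U+1F539 → 4-byte form F0 9F 94 B9 at offsets 13–16.
U+BF34 → 3-byte form EB BC B4 at offsets 17–19.
Offset 17 falls in char 7's range; it's byte 1 of EB BC B4 = 0xEB.

0xEB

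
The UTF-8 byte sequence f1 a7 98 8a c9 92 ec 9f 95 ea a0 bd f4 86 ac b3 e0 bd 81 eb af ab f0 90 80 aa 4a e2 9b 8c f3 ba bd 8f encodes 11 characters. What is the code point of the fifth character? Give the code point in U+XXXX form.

Offset 0: leading byte 0xF1 = 11110001 → 4-byte char #1 = F1 A7 98 8A.
Offset 4: leading byte 0xC9 = 11001001 → 2-byte char #2 = C9 92.
Offset 6: leading byte 0xEC = 11101100 → 3-byte char #3 = EC 9F 95.
Offset 9: leading byte 0xEA = 11101010 → 3-byte char #4 = EA A0 BD.
Offset 12: leading byte 0xF4 = 11110100 → 4-byte char #5 = F4 86 AC B3.
Leading byte 0xF4 = 11110100 matches 11110xxx → 4-byte sequence.
Byte 1: 0xF4 = 11110100, payload 100 (3 bits).
Byte 2: 0x86 = 10000110 (10xxxxxx ✓), payload 000110.
Byte 3: 0xAC = 10101100 (10xxxxxx ✓), payload 101100.
Byte 4: 0xB3 = 10110011 (10xxxxxx ✓), payload 110011.
Concatenate: 100000110101100110011 = 0x106B33 (21 bits → U+106B33).

U+106B33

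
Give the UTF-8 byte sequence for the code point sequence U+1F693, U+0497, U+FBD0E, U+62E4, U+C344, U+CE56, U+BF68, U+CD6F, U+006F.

U+1F693: 4-byte form → F0 9F 9A 93.
U+0497: 2-byte form → D2 97.
U+FBD0E: 4-byte form → F3 BB B4 8E.
U+62E4: 3-byte form → E6 8B A4.
U+C344: 3-byte form → EC 8D 84.
U+CE56: 3-byte form → EC B9 96.
U+BF68: 3-byte form → EB BD A8.
U+CD6F: 3-byte form → EC B5 AF.
U+006F: 1-byte form → 6F.
Concatenated (26 bytes): F0 9F 9A 93 D2 97 F3 BB B4 8E E6 8B A4 EC 8D 84 EC B9 96 EB BD A8 EC B5 AF 6F.

F0 9F 9A 93 D2 97 F3 BB B4 8E E6 8B A4 EC 8D 84 EC B9 96 EB BD A8 EC B5 AF 6F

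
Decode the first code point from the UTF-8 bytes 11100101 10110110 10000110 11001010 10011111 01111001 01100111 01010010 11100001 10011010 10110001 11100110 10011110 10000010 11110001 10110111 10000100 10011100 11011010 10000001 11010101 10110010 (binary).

U+5D86

Offset 0: leading byte 0xE5 = 11100101 → 3-byte char #1 = E5 B6 86.
Leading byte 0xE5 = 11100101 matches 1110xxxx → 3-byte sequence.
Byte 1: 0xE5 = 11100101, payload 0101 (4 bits).
Byte 2: 0xB6 = 10110110 (10xxxxxx ✓), payload 110110.
Byte 3: 0x86 = 10000110 (10xxxxxx ✓), payload 000110.
Concatenate: 0101110110000110 = 0x5D86 (16 bits → U+5D86).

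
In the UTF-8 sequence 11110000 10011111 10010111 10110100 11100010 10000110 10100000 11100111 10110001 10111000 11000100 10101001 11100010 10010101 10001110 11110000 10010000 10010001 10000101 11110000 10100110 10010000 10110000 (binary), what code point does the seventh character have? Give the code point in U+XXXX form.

Offset 0: leading byte 0xF0 = 11110000 → 4-byte char #1 = F0 9F 97 B4.
Offset 4: leading byte 0xE2 = 11100010 → 3-byte char #2 = E2 86 A0.
Offset 7: leading byte 0xE7 = 11100111 → 3-byte char #3 = E7 B1 B8.
Offset 10: leading byte 0xC4 = 11000100 → 2-byte char #4 = C4 A9.
Offset 12: leading byte 0xE2 = 11100010 → 3-byte char #5 = E2 95 8E.
Offset 15: leading byte 0xF0 = 11110000 → 4-byte char #6 = F0 90 91 85.
Offset 19: leading byte 0xF0 = 11110000 → 4-byte char #7 = F0 A6 90 B0.
Leading byte 0xF0 = 11110000 matches 11110xxx → 4-byte sequence.
Byte 1: 0xF0 = 11110000, payload 000 (3 bits).
Byte 2: 0xA6 = 10100110 (10xxxxxx ✓), payload 100110.
Byte 3: 0x90 = 10010000 (10xxxxxx ✓), payload 010000.
Byte 4: 0xB0 = 10110000 (10xxxxxx ✓), payload 110000.
Concatenate: 000100110010000110000 = 0x26430 (21 bits → U+26430).

U+26430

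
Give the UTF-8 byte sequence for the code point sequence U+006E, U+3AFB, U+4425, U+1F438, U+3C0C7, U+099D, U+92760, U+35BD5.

U+006E: 1-byte form → 6E.
U+3AFB: 3-byte form → E3 AB BB.
U+4425: 3-byte form → E4 90 A5.
U+1F438: 4-byte form → F0 9F 90 B8.
U+3C0C7: 4-byte form → F0 BC 83 87.
U+099D: 3-byte form → E0 A6 9D.
U+92760: 4-byte form → F2 92 9D A0.
U+35BD5: 4-byte form → F0 B5 AF 95.
Concatenated (26 bytes): 6E E3 AB BB E4 90 A5 F0 9F 90 B8 F0 BC 83 87 E0 A6 9D F2 92 9D A0 F0 B5 AF 95.

6E E3 AB BB E4 90 A5 F0 9F 90 B8 F0 BC 83 87 E0 A6 9D F2 92 9D A0 F0 B5 AF 95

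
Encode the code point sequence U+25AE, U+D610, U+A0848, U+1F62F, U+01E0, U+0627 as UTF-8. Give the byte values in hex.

E2 96 AE ED 98 90 F2 A0 A1 88 F0 9F 98 AF C7 A0 D8 A7

U+25AE: 3-byte form → E2 96 AE.
U+D610: 3-byte form → ED 98 90.
U+A0848: 4-byte form → F2 A0 A1 88.
U+1F62F: 4-byte form → F0 9F 98 AF.
U+01E0: 2-byte form → C7 A0.
U+0627: 2-byte form → D8 A7.
Concatenated (18 bytes): E2 96 AE ED 98 90 F2 A0 A1 88 F0 9F 98 AF C7 A0 D8 A7.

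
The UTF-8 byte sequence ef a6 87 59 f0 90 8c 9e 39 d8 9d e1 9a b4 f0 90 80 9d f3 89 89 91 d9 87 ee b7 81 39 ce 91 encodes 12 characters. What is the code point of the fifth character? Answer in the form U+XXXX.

Offset 0: leading byte 0xEF = 11101111 → 3-byte char #1 = EF A6 87.
Offset 3: leading byte 0x59 = 01011001 → 1-byte char #2 = 59.
Offset 4: leading byte 0xF0 = 11110000 → 4-byte char #3 = F0 90 8C 9E.
Offset 8: leading byte 0x39 = 00111001 → 1-byte char #4 = 39.
Offset 9: leading byte 0xD8 = 11011000 → 2-byte char #5 = D8 9D.
Leading byte 0xD8 = 11011000 matches 110xxxxx → 2-byte sequence.
Byte 1: 0xD8 = 11011000, payload 11000 (5 bits).
Byte 2: 0x9D = 10011101 (10xxxxxx ✓), payload 011101.
Concatenate: 11000011101 = 0x61D (11 bits → U+061D).

U+061D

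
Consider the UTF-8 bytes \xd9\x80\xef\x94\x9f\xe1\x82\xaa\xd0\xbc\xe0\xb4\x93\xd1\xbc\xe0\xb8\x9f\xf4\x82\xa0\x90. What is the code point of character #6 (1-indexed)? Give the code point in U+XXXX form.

U+047C

Offset 0: leading byte 0xD9 = 11011001 → 2-byte char #1 = D9 80.
Offset 2: leading byte 0xEF = 11101111 → 3-byte char #2 = EF 94 9F.
Offset 5: leading byte 0xE1 = 11100001 → 3-byte char #3 = E1 82 AA.
Offset 8: leading byte 0xD0 = 11010000 → 2-byte char #4 = D0 BC.
Offset 10: leading byte 0xE0 = 11100000 → 3-byte char #5 = E0 B4 93.
Offset 13: leading byte 0xD1 = 11010001 → 2-byte char #6 = D1 BC.
Leading byte 0xD1 = 11010001 matches 110xxxxx → 2-byte sequence.
Byte 1: 0xD1 = 11010001, payload 10001 (5 bits).
Byte 2: 0xBC = 10111100 (10xxxxxx ✓), payload 111100.
Concatenate: 10001111100 = 0x47C (11 bits → U+047C).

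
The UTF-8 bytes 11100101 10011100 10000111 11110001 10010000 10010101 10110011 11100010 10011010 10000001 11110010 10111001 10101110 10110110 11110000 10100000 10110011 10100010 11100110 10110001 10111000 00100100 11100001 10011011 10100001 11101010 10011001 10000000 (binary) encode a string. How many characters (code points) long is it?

9

Byte at offset 0: 0xE5 = 11100101 → 3-byte char (#1). Advance 3.
Byte at offset 3: 0xF1 = 11110001 → 4-byte char (#2). Advance 4.
Byte at offset 7: 0xE2 = 11100010 → 3-byte char (#3). Advance 3.
Byte at offset 10: 0xF2 = 11110010 → 4-byte char (#4). Advance 4.
Byte at offset 14: 0xF0 = 11110000 → 4-byte char (#5). Advance 4.
Byte at offset 18: 0xE6 = 11100110 → 3-byte char (#6). Advance 3.
Byte at offset 21: 0x24 = 00100100 → 1-byte char (#7). Advance 1.
Byte at offset 22: 0xE1 = 11100001 → 3-byte char (#8). Advance 3.
Byte at offset 25: 0xEA = 11101010 → 3-byte char (#9). Advance 3.
Reached end at offset 28 after 9 code points.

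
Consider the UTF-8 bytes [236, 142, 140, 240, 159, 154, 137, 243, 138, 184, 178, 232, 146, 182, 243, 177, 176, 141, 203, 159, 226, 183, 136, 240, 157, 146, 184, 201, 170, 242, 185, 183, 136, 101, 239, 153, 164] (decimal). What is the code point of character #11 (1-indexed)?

U+0065

Offset 0: leading byte 0xEC = 11101100 → 3-byte char #1 = EC 8E 8C.
Offset 3: leading byte 0xF0 = 11110000 → 4-byte char #2 = F0 9F 9A 89.
Offset 7: leading byte 0xF3 = 11110011 → 4-byte char #3 = F3 8A B8 B2.
Offset 11: leading byte 0xE8 = 11101000 → 3-byte char #4 = E8 92 B6.
Offset 14: leading byte 0xF3 = 11110011 → 4-byte char #5 = F3 B1 B0 8D.
Offset 18: leading byte 0xCB = 11001011 → 2-byte char #6 = CB 9F.
Offset 20: leading byte 0xE2 = 11100010 → 3-byte char #7 = E2 B7 88.
Offset 23: leading byte 0xF0 = 11110000 → 4-byte char #8 = F0 9D 92 B8.
Offset 27: leading byte 0xC9 = 11001001 → 2-byte char #9 = C9 AA.
Offset 29: leading byte 0xF2 = 11110010 → 4-byte char #10 = F2 B9 B7 88.
Offset 33: leading byte 0x65 = 01100101 → 1-byte char #11 = 65.
Leading byte 0x65 = 01100101 matches 0xxxxxxx → 1-byte sequence.
Byte 1: 0x65 = 01100101, payload 1100101 (7 bits).
Concatenate: 1100101 = 0x65 (7 bits → U+0065).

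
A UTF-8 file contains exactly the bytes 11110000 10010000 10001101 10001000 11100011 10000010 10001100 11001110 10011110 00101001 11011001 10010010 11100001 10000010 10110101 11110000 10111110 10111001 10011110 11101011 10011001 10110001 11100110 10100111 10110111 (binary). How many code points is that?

Byte at offset 0: 0xF0 = 11110000 → 4-byte char (#1). Advance 4.
Byte at offset 4: 0xE3 = 11100011 → 3-byte char (#2). Advance 3.
Byte at offset 7: 0xCE = 11001110 → 2-byte char (#3). Advance 2.
Byte at offset 9: 0x29 = 00101001 → 1-byte char (#4). Advance 1.
Byte at offset 10: 0xD9 = 11011001 → 2-byte char (#5). Advance 2.
Byte at offset 12: 0xE1 = 11100001 → 3-byte char (#6). Advance 3.
Byte at offset 15: 0xF0 = 11110000 → 4-byte char (#7). Advance 4.
Byte at offset 19: 0xEB = 11101011 → 3-byte char (#8). Advance 3.
Byte at offset 22: 0xE6 = 11100110 → 3-byte char (#9). Advance 3.
Reached end at offset 25 after 9 code points.

9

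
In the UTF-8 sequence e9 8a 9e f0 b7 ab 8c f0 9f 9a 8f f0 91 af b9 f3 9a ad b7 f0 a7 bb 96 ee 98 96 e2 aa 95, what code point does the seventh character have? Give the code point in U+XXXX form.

Offset 0: leading byte 0xE9 = 11101001 → 3-byte char #1 = E9 8A 9E.
Offset 3: leading byte 0xF0 = 11110000 → 4-byte char #2 = F0 B7 AB 8C.
Offset 7: leading byte 0xF0 = 11110000 → 4-byte char #3 = F0 9F 9A 8F.
Offset 11: leading byte 0xF0 = 11110000 → 4-byte char #4 = F0 91 AF B9.
Offset 15: leading byte 0xF3 = 11110011 → 4-byte char #5 = F3 9A AD B7.
Offset 19: leading byte 0xF0 = 11110000 → 4-byte char #6 = F0 A7 BB 96.
Offset 23: leading byte 0xEE = 11101110 → 3-byte char #7 = EE 98 96.
Leading byte 0xEE = 11101110 matches 1110xxxx → 3-byte sequence.
Byte 1: 0xEE = 11101110, payload 1110 (4 bits).
Byte 2: 0x98 = 10011000 (10xxxxxx ✓), payload 011000.
Byte 3: 0x96 = 10010110 (10xxxxxx ✓), payload 010110.
Concatenate: 1110011000010110 = 0xE616 (16 bits → U+E616).

U+E616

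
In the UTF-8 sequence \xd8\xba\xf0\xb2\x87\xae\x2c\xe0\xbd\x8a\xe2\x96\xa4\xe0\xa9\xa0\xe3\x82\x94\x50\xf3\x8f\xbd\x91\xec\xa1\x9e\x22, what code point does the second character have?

Offset 0: leading byte 0xD8 = 11011000 → 2-byte char #1 = D8 BA.
Offset 2: leading byte 0xF0 = 11110000 → 4-byte char #2 = F0 B2 87 AE.
Leading byte 0xF0 = 11110000 matches 11110xxx → 4-byte sequence.
Byte 1: 0xF0 = 11110000, payload 000 (3 bits).
Byte 2: 0xB2 = 10110010 (10xxxxxx ✓), payload 110010.
Byte 3: 0x87 = 10000111 (10xxxxxx ✓), payload 000111.
Byte 4: 0xAE = 10101110 (10xxxxxx ✓), payload 101110.
Concatenate: 000110010000111101110 = 0x321EE (21 bits → U+321EE).

U+321EE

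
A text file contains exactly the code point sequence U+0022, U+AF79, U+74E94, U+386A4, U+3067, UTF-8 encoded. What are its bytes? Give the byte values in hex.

U+0022: 1-byte form → 22.
U+AF79: 3-byte form → EA BD B9.
U+74E94: 4-byte form → F1 B4 BA 94.
U+386A4: 4-byte form → F0 B8 9A A4.
U+3067: 3-byte form → E3 81 A7.
Concatenated (15 bytes): 22 EA BD B9 F1 B4 BA 94 F0 B8 9A A4 E3 81 A7.

22 EA BD B9 F1 B4 BA 94 F0 B8 9A A4 E3 81 A7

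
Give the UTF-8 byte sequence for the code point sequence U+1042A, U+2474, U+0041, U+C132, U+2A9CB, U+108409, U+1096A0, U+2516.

U+1042A: 4-byte form → F0 90 90 AA.
U+2474: 3-byte form → E2 91 B4.
U+0041: 1-byte form → 41.
U+C132: 3-byte form → EC 84 B2.
U+2A9CB: 4-byte form → F0 AA A7 8B.
U+108409: 4-byte form → F4 88 90 89.
U+1096A0: 4-byte form → F4 89 9A A0.
U+2516: 3-byte form → E2 94 96.
Concatenated (26 bytes): F0 90 90 AA E2 91 B4 41 EC 84 B2 F0 AA A7 8B F4 88 90 89 F4 89 9A A0 E2 94 96.

F0 90 90 AA E2 91 B4 41 EC 84 B2 F0 AA A7 8B F4 88 90 89 F4 89 9A A0 E2 94 96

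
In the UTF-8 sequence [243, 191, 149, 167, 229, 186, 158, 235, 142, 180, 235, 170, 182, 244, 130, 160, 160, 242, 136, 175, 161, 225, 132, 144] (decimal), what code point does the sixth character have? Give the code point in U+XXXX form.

Offset 0: leading byte 0xF3 = 11110011 → 4-byte char #1 = F3 BF 95 A7.
Offset 4: leading byte 0xE5 = 11100101 → 3-byte char #2 = E5 BA 9E.
Offset 7: leading byte 0xEB = 11101011 → 3-byte char #3 = EB 8E B4.
Offset 10: leading byte 0xEB = 11101011 → 3-byte char #4 = EB AA B6.
Offset 13: leading byte 0xF4 = 11110100 → 4-byte char #5 = F4 82 A0 A0.
Offset 17: leading byte 0xF2 = 11110010 → 4-byte char #6 = F2 88 AF A1.
Leading byte 0xF2 = 11110010 matches 11110xxx → 4-byte sequence.
Byte 1: 0xF2 = 11110010, payload 010 (3 bits).
Byte 2: 0x88 = 10001000 (10xxxxxx ✓), payload 001000.
Byte 3: 0xAF = 10101111 (10xxxxxx ✓), payload 101111.
Byte 4: 0xA1 = 10100001 (10xxxxxx ✓), payload 100001.
Concatenate: 010001000101111100001 = 0x88BE1 (21 bits → U+88BE1).

U+88BE1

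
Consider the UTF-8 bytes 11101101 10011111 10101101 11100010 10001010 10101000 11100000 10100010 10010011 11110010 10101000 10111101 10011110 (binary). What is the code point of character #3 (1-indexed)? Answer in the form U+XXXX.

Offset 0: leading byte 0xED = 11101101 → 3-byte char #1 = ED 9F AD.
Offset 3: leading byte 0xE2 = 11100010 → 3-byte char #2 = E2 8A A8.
Offset 6: leading byte 0xE0 = 11100000 → 3-byte char #3 = E0 A2 93.
Leading byte 0xE0 = 11100000 matches 1110xxxx → 3-byte sequence.
Byte 1: 0xE0 = 11100000, payload 0000 (4 bits).
Byte 2: 0xA2 = 10100010 (10xxxxxx ✓), payload 100010.
Byte 3: 0x93 = 10010011 (10xxxxxx ✓), payload 010011.
Concatenate: 0000100010010011 = 0x893 (16 bits → U+0893).

U+0893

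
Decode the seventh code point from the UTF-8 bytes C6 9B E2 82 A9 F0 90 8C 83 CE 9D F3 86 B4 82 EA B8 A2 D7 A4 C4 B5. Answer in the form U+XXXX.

Offset 0: leading byte 0xC6 = 11000110 → 2-byte char #1 = C6 9B.
Offset 2: leading byte 0xE2 = 11100010 → 3-byte char #2 = E2 82 A9.
Offset 5: leading byte 0xF0 = 11110000 → 4-byte char #3 = F0 90 8C 83.
Offset 9: leading byte 0xCE = 11001110 → 2-byte char #4 = CE 9D.
Offset 11: leading byte 0xF3 = 11110011 → 4-byte char #5 = F3 86 B4 82.
Offset 15: leading byte 0xEA = 11101010 → 3-byte char #6 = EA B8 A2.
Offset 18: leading byte 0xD7 = 11010111 → 2-byte char #7 = D7 A4.
Leading byte 0xD7 = 11010111 matches 110xxxxx → 2-byte sequence.
Byte 1: 0xD7 = 11010111, payload 10111 (5 bits).
Byte 2: 0xA4 = 10100100 (10xxxxxx ✓), payload 100100.
Concatenate: 10111100100 = 0x5E4 (11 bits → U+05E4).

U+05E4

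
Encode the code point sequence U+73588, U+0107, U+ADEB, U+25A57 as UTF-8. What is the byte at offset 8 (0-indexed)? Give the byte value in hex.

0xAB

U+73588 → 4-byte form F1 B3 96 88 at offsets 0–3.
U+0107 → 2-byte form C4 87 at offsets 4–5.
U+ADEB → 3-byte form EA B7 AB at offsets 6–8.
Offset 8 falls in char 3's range; it's byte 3 of EA B7 AB = 0xAB.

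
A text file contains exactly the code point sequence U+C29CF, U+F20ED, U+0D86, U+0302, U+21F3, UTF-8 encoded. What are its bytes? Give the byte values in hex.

U+C29CF: 4-byte form → F3 82 A7 8F.
U+F20ED: 4-byte form → F3 B2 83 AD.
U+0D86: 3-byte form → E0 B6 86.
U+0302: 2-byte form → CC 82.
U+21F3: 3-byte form → E2 87 B3.
Concatenated (16 bytes): F3 82 A7 8F F3 B2 83 AD E0 B6 86 CC 82 E2 87 B3.

F3 82 A7 8F F3 B2 83 AD E0 B6 86 CC 82 E2 87 B3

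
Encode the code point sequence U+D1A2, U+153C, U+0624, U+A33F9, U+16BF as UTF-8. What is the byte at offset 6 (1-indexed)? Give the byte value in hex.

1-indexed offset 6 is 0-indexed offset 5.
U+D1A2 → 3-byte form ED 86 A2 at offsets 0–2.
U+153C → 3-byte form E1 94 BC at offsets 3–5.
Offset 5 falls in char 2's range; it's byte 3 of E1 94 BC = 0xBC.

0xBC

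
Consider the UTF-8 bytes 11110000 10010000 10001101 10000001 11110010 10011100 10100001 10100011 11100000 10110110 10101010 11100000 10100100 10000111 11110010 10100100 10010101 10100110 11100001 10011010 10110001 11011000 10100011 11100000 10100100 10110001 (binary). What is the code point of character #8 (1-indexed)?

U+0931

Offset 0: leading byte 0xF0 = 11110000 → 4-byte char #1 = F0 90 8D 81.
Offset 4: leading byte 0xF2 = 11110010 → 4-byte char #2 = F2 9C A1 A3.
Offset 8: leading byte 0xE0 = 11100000 → 3-byte char #3 = E0 B6 AA.
Offset 11: leading byte 0xE0 = 11100000 → 3-byte char #4 = E0 A4 87.
Offset 14: leading byte 0xF2 = 11110010 → 4-byte char #5 = F2 A4 95 A6.
Offset 18: leading byte 0xE1 = 11100001 → 3-byte char #6 = E1 9A B1.
Offset 21: leading byte 0xD8 = 11011000 → 2-byte char #7 = D8 A3.
Offset 23: leading byte 0xE0 = 11100000 → 3-byte char #8 = E0 A4 B1.
Leading byte 0xE0 = 11100000 matches 1110xxxx → 3-byte sequence.
Byte 1: 0xE0 = 11100000, payload 0000 (4 bits).
Byte 2: 0xA4 = 10100100 (10xxxxxx ✓), payload 100100.
Byte 3: 0xB1 = 10110001 (10xxxxxx ✓), payload 110001.
Concatenate: 0000100100110001 = 0x931 (16 bits → U+0931).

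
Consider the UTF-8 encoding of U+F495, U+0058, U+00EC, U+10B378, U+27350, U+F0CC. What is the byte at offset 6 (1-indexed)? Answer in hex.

0xAC

1-indexed offset 6 is 0-indexed offset 5.
U+F495 → 3-byte form EF 92 95 at offsets 0–2.
U+0058 → 1-byte form 58 at offsets 3–3.
U+00EC → 2-byte form C3 AC at offsets 4–5.
Offset 5 falls in char 3's range; it's byte 2 of C3 AC = 0xAC.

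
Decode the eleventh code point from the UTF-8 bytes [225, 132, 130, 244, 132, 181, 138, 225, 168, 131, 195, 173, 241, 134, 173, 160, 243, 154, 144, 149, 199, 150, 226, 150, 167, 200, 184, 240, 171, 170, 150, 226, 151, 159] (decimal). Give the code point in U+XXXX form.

Offset 0: leading byte 0xE1 = 11100001 → 3-byte char #1 = E1 84 82.
Offset 3: leading byte 0xF4 = 11110100 → 4-byte char #2 = F4 84 B5 8A.
Offset 7: leading byte 0xE1 = 11100001 → 3-byte char #3 = E1 A8 83.
Offset 10: leading byte 0xC3 = 11000011 → 2-byte char #4 = C3 AD.
Offset 12: leading byte 0xF1 = 11110001 → 4-byte char #5 = F1 86 AD A0.
Offset 16: leading byte 0xF3 = 11110011 → 4-byte char #6 = F3 9A 90 95.
Offset 20: leading byte 0xC7 = 11000111 → 2-byte char #7 = C7 96.
Offset 22: leading byte 0xE2 = 11100010 → 3-byte char #8 = E2 96 A7.
Offset 25: leading byte 0xC8 = 11001000 → 2-byte char #9 = C8 B8.
Offset 27: leading byte 0xF0 = 11110000 → 4-byte char #10 = F0 AB AA 96.
Offset 31: leading byte 0xE2 = 11100010 → 3-byte char #11 = E2 97 9F.
Leading byte 0xE2 = 11100010 matches 1110xxxx → 3-byte sequence.
Byte 1: 0xE2 = 11100010, payload 0010 (4 bits).
Byte 2: 0x97 = 10010111 (10xxxxxx ✓), payload 010111.
Byte 3: 0x9F = 10011111 (10xxxxxx ✓), payload 011111.
Concatenate: 0010010111011111 = 0x25DF (16 bits → U+25DF).

U+25DF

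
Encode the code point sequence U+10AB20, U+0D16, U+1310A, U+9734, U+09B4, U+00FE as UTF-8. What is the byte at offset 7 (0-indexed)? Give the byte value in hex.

U+10AB20 → 4-byte form F4 8A AC A0 at offsets 0–3.
U+0D16 → 3-byte form E0 B4 96 at offsets 4–6.
U+1310A → 4-byte form F0 93 84 8A at offsets 7–10.
Offset 7 falls in char 3's range; it's byte 1 of F0 93 84 8A = 0xF0.

0xF0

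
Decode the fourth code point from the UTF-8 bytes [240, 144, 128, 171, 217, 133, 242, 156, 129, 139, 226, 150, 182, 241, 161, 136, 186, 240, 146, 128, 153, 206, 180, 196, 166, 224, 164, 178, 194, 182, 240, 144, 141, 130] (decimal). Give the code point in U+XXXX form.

U+25B6

Offset 0: leading byte 0xF0 = 11110000 → 4-byte char #1 = F0 90 80 AB.
Offset 4: leading byte 0xD9 = 11011001 → 2-byte char #2 = D9 85.
Offset 6: leading byte 0xF2 = 11110010 → 4-byte char #3 = F2 9C 81 8B.
Offset 10: leading byte 0xE2 = 11100010 → 3-byte char #4 = E2 96 B6.
Leading byte 0xE2 = 11100010 matches 1110xxxx → 3-byte sequence.
Byte 1: 0xE2 = 11100010, payload 0010 (4 bits).
Byte 2: 0x96 = 10010110 (10xxxxxx ✓), payload 010110.
Byte 3: 0xB6 = 10110110 (10xxxxxx ✓), payload 110110.
Concatenate: 0010010110110110 = 0x25B6 (16 bits → U+25B6).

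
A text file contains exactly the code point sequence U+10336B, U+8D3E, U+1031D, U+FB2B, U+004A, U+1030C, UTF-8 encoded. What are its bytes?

F4 83 8D AB E8 B4 BE F0 90 8C 9D EF AC AB 4A F0 90 8C 8C

U+10336B: 4-byte form → F4 83 8D AB.
U+8D3E: 3-byte form → E8 B4 BE.
U+1031D: 4-byte form → F0 90 8C 9D.
U+FB2B: 3-byte form → EF AC AB.
U+004A: 1-byte form → 4A.
U+1030C: 4-byte form → F0 90 8C 8C.
Concatenated (19 bytes): F4 83 8D AB E8 B4 BE F0 90 8C 9D EF AC AB 4A F0 90 8C 8C.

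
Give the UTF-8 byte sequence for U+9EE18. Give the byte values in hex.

U+9EE18 = 0x9EE18 = 650776 decimal. In range U+10000–U+10FFFF → 4-byte form: 11110xxx 10xxxxxx 10xxxxxx 10xxxxxx.
Binary (21 bits): 010011110111000011000.
Split 3+6+6+6: 010 | 011110 | 111000 | 011000.
Byte 1: 11110010 = 0xF2.
Byte 2: 10011110 = 0x9E.
Byte 3: 10111000 = 0xB8.
Byte 4: 10011000 = 0x98.

F2 9E B8 98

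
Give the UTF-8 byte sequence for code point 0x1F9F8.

U+1F9F8 = 0x1F9F8 = 129528 decimal. In range U+10000–U+10FFFF → 4-byte form: 11110xxx 10xxxxxx 10xxxxxx 10xxxxxx.
Binary (21 bits): 000011111100111111000.
Split 3+6+6+6: 000 | 011111 | 100111 | 111000.
Byte 1: 11110000 = 0xF0.
Byte 2: 10011111 = 0x9F.
Byte 3: 10100111 = 0xA7.
Byte 4: 10111000 = 0xB8.

F0 9F A7 B8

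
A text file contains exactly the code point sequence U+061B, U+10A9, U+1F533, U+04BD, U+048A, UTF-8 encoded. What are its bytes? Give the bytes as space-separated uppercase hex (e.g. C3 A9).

U+061B: 2-byte form → D8 9B.
U+10A9: 3-byte form → E1 82 A9.
U+1F533: 4-byte form → F0 9F 94 B3.
U+04BD: 2-byte form → D2 BD.
U+048A: 2-byte form → D2 8A.
Concatenated (13 bytes): D8 9B E1 82 A9 F0 9F 94 B3 D2 BD D2 8A.

D8 9B E1 82 A9 F0 9F 94 B3 D2 BD D2 8A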